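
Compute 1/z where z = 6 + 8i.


|z|^2 = 36+64 = 100
1/z = (6 - 8i)/100

1/z = 0.0600 - 0.0800i


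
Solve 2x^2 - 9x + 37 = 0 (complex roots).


disc = (-9)^2 - 4*2*37 = 81 - 296 = -215
sqrt(|disc|) = sqrt(215) = 14.6629
Real part = 9/(2*2) = 2.2500
Imag part = 14.6629/(2*2) = 3.6657

2.2500 ± 3.6657i


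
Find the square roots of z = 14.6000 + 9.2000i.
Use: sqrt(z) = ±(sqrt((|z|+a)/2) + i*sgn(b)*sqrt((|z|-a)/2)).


|z| = sqrt(213.16+84.64) = 17.2569
sqrt((|z|+a)/2) = sqrt((17.2569+14.6)/2) = sqrt(15.9284) = 3.9910
sqrt((|z|-a)/2) = sqrt((17.2569-14.6)/2) = sqrt(1.3284) = 1.1526

±(3.9910 + 1.1526i) i.e. 3.9910 + 1.1526i and -3.9910 - 1.1526i


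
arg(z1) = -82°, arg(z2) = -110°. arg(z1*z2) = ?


arg(z1*z2) = -82° - 110° = -192°
Normalized to (-180°, 180°]: 168°

168°


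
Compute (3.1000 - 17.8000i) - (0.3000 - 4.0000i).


Real: 3.1 - 0.3 = 2.8
Imag: -17.8 + 4 = -13.8

2.8000 - 13.8000i


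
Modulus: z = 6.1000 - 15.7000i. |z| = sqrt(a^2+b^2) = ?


|z| = sqrt(6.1^2 + (-15.7)^2) = sqrt(37.21 + 246.49) = sqrt(283.7) = 16.8434

|z| = 16.8434


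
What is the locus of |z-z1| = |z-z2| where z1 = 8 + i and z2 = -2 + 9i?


Equal distances means the locus is the perpendicular bisector of z1 and z2.
Midpoint = ((8+(-2))/2, (1+9)/2) = (3.0000, 5.0000)

Perpendicular bisector through (3.0000, 5.0000)


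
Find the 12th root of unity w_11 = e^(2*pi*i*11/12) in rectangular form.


Angle = 360*11/12 = 330°
a = cos(330°) = 0.8660
b = sin(330°) = -0.5000

0.8660 - 0.5000i


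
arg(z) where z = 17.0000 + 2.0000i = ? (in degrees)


Re = 17, Im = 2
arg = atan2(2, 17) = 6.7098 degrees

arg(z) = 6.7098 degrees


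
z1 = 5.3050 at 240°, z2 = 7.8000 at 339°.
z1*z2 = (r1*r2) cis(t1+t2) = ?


r = 5.3050 * 7.8000 = 41.3790
theta = 240° + 339° = 579° = 219° (mod 360)

41.3790 cis(219°)


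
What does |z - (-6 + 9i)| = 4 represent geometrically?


|z - z0| = r is a circle with center z0 and radius r.
Center = (-6, 9), radius = 4

Circle with center (-6, 9) and radius 4


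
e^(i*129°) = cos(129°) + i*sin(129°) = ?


cos(129°) = -0.6293
sin(129°) = 0.7771

e^(i*129°) = -0.6293 + 0.7771i


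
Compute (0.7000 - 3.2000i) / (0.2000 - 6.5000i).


Conjugate of z2 = 0.2000 + 6.5000i
Numerator: (0.7000 - 3.2000i)(0.2000 + 6.5000i) = 20.9400 + 3.9100i
Denominator: 0.2^2 + (-6.5)^2 = 42.29
Result = (20.9400 + 3.9100i)/42.29

0.4952 + 0.0925i


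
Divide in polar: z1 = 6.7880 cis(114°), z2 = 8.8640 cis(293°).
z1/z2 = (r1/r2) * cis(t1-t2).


r = 6.7880 / 8.8640 = 0.7658
theta = 114° - 293° = -179° = 181° (mod 360)

0.7658 cis(181°)


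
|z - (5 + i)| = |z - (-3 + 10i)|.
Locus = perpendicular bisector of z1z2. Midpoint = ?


Equal distances means the locus is the perpendicular bisector of z1 and z2.
Midpoint = ((5+(-3))/2, (1+10)/2) = (1.0000, 5.5000)

Perpendicular bisector through (1.0000, 5.5000)


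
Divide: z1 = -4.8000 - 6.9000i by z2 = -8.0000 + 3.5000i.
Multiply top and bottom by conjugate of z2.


Conjugate of z2 = -8.0000 - 3.5000i
Numerator: (-4.8000 - 6.9000i)(-8.0000 - 3.5000i) = 14.2500 + 72.0000i
Denominator: (-8)^2 + 3.5^2 = 76.25
Result = (14.2500 + 72.0000i)/76.25

0.1869 + 0.9443i


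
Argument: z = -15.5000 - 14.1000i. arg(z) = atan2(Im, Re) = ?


Re = -15.5, Im = -14.1
arg = atan2(-14.1, -15.5) = -137.7079 degrees

arg(z) = -137.7079 degrees


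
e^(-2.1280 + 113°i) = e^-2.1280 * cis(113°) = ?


e^-2.1280 = 0.1191
cos(113°) = -0.3907
sin(113°) = 0.9205
Real = 0.1191*(-0.3907) = -0.0465
Imag = 0.1191*0.9205 = 0.1096

-0.0465 + 0.1096i


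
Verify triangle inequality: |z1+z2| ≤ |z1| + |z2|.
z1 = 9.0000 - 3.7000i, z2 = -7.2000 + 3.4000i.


|z1| = sqrt(9^2 + (-3.7)^2) = sqrt(94.69) = 9.7309
|z2| = sqrt((-7.2)^2 + 3.4^2) = sqrt(63.4) = 7.9624
z1+z2 = 1.8000 - 0.3000i
|z1+z2| = sqrt(3.33) = 1.8248
|z1|+|z2| = 9.7309 + 7.9624 = 17.6933

|z1+z2| = 1.8248 ≤ |z1|+|z2| = 17.6933 (verified)


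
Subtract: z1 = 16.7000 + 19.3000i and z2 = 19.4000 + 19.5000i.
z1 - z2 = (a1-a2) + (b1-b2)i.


Real: 16.7 - 19.4 = -2.7
Imag: 19.3 - 19.5 = -0.2

-2.7000 - 0.2000i


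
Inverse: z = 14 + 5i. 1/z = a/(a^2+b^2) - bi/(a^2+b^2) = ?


|z|^2 = 196+25 = 221
1/z = (14 - 5i)/221

1/z = 0.0633 - 0.0226i


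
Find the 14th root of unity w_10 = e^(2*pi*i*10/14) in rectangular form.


Angle = 360*10/14 = 257.1429°
a = cos(257.1429°) = -0.2225
b = sin(257.1429°) = -0.9749

-0.2225 - 0.9749i


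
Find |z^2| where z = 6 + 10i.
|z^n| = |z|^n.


|z| = sqrt(36+100) = sqrt(136) = 11.6619
|z^2| = |z|^2 = (sqrt(136))^2 = 136

|z^2| = 136


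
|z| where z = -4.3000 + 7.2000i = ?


|z| = sqrt((-4.3)^2 + 7.2^2) = sqrt(18.49 + 51.84) = sqrt(70.33) = 8.3863

|z| = 8.3863


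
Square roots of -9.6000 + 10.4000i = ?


|z| = sqrt(92.16+108.16) = 14.1534
sqrt((|z|+a)/2) = sqrt((14.1534+(-9.6))/2) = sqrt(2.2767) = 1.5089
sqrt((|z|-a)/2) = sqrt((14.1534-(-9.6))/2) = sqrt(11.8767) = 3.4463

±(1.5089 + 3.4463i) i.e. 1.5089 + 3.4463i and -1.5089 - 3.4463i


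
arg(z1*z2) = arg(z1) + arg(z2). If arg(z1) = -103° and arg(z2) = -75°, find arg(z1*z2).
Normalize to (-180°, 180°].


arg(z1*z2) = -103° - 75° = -178°
Normalized to (-180°, 180°]: -178°

-178°


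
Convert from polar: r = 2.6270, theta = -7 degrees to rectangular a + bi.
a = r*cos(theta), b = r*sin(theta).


a = 2.6270*cos(-7°) = 2.6270*0.99255 = 2.6074
b = 2.6270*sin(-7°) = 2.6270*(-0.1219) = -0.3202

2.6074 - 0.3202i


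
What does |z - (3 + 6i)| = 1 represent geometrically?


|z - z0| = r is a circle with center z0 and radius r.
Center = (3, 6), radius = 1

Circle with center (3, 6) and radius 1


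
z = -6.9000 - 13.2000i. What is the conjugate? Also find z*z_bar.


z_bar = -6.9000 + 13.2000i
z*z_bar = (-6.9)^2 + (-13.2)^2 = 47.61 + 174.24 = 221.85

z_bar = -6.9000 + 13.2000i, z*z_bar = 221.85


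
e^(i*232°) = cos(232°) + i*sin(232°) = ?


cos(232°) = -0.6157
sin(232°) = -0.7880

e^(i*232°) = -0.6157 - 0.7880i


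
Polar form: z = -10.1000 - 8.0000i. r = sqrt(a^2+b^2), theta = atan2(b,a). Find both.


r = sqrt(102.01+64) = sqrt(166.01) = 12.8845
theta = atan2(-8, -10.1) = -141.6180 degrees

r = 12.8845, theta = -141.6180 degrees


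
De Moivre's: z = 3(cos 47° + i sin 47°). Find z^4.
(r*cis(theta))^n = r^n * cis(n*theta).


r^4 = 3^4 = 81
n*theta = 4*47° = 188° = 188° (mod 360)
a = 81*cos(188°) = -80.2117
b = 81*sin(188°) = -11.2730

81 cis(188°) = -80.2117 - 11.2730i


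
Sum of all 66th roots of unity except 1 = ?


With w = e^(2*pi*i/66), all 66 of the 66th roots of unity w^0 = 1, w, ..., w^(65) sum to 0: 1 + w + ... + w^(65) = (1 - w^66)/(1 - w) = 0 since w^66 = 1, w ≠ 1.
Removing the root 1: w + w^2 + ... + w^(65) = 0 - 1 = -1

Sum = -1


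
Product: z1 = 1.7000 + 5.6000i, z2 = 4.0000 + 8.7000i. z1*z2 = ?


Real = 1.7*4 - 5.6*8.7 = 6.8 - 48.72 = -41.92
Imag = 1.7*8.7 + 4*5.6 = 14.79 + 22.4 = 37.19

-41.9200 + 37.1900i


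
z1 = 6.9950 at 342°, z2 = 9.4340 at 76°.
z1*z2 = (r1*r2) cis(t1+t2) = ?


r = 6.9950 * 9.4340 = 65.9908
theta = 342° + 76° = 418° = 58° (mod 360)

65.9908 cis(58°)


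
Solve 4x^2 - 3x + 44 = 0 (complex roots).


disc = (-3)^2 - 4*4*44 = 9 - 704 = -695
sqrt(|disc|) = sqrt(695) = 26.3629
Real part = 3/(2*4) = 0.3750
Imag part = 26.3629/(2*4) = 3.2954

0.3750 ± 3.2954i


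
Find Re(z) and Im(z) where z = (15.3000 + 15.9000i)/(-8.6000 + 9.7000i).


Multiply by conjugate: (15.3000 + 15.9000i)(-8.6000 - 9.7000i) / ((-8.6)^2 + 9.7^2)
Numerator real = 15.3*(-8.6) + 15.9*9.7 = 22.65
Numerator imag = 15.9*(-8.6) - 15.3*9.7 = -285.15
Denominator = 168.05
Re(z) = 22.65/168.05 = 0.1348
Im(z) = -285.15/168.05 = -1.6968

Re(z) = 0.1348, Im(z) = -1.6968


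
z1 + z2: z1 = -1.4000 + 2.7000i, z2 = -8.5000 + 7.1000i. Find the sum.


Real: -1.4 - 8.5 = -9.9
Imag: 2.7 + 7.1 = 9.8

-9.9000 + 9.8000i


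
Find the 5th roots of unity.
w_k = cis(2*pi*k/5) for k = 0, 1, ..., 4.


The 5th roots of unity are cis(360k/5°) for k=0..4
Angle step = 360/5 = 72°
Primitive root: cis(72°)
Primitive root = 0.3090 + 0.9511i

5 roots at angles: 0°, 72°, 144°, 216°, 288°


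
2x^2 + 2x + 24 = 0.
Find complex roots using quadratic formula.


disc = 2^2 - 4*2*24 = 4 - 192 = -188
sqrt(|disc|) = sqrt(188) = 13.7113
Real part = -2/(2*2) = -0.5000
Imag part = 13.7113/(2*2) = 3.4278

-0.5000 ± 3.4278i


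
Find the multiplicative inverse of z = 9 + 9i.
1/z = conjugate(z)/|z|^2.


|z|^2 = 81+81 = 162
1/z = (9 - 9i)/162

1/z = 0.0556 - 0.0556i


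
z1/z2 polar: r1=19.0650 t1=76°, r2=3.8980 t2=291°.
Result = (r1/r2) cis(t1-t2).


r = 19.0650 / 3.8980 = 4.8910
theta = 76° - 291° = -215° = 145° (mod 360)

4.8910 cis(145°)


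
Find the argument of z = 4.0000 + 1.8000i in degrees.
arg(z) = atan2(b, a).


Re = 4, Im = 1.8
arg = atan2(1.8, 4) = 24.2277 degrees

arg(z) = 24.2277 degrees


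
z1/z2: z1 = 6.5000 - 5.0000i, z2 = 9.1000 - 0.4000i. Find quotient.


Conjugate of z2 = 9.1000 + 0.4000i
Numerator: (6.5000 - 5.0000i)(9.1000 + 0.4000i) = 61.1500 - 42.9000i
Denominator: 9.1^2 + (-0.4)^2 = 82.97
Result = (61.1500 - 42.9000i)/82.97

0.7370 - 0.5171i


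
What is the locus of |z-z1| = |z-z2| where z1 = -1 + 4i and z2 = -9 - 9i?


Equal distances means the locus is the perpendicular bisector of z1 and z2.
Midpoint = ((-1+(-9))/2, (4+(-9))/2) = (-5.0000, -2.5000)

Perpendicular bisector through (-5.0000, -2.5000)


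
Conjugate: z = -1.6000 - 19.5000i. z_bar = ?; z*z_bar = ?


z_bar = -1.6000 + 19.5000i
z*z_bar = (-1.6)^2 + (-19.5)^2 = 2.56 + 380.25 = 382.81

z_bar = -1.6000 + 19.5000i, z*z_bar = 382.81


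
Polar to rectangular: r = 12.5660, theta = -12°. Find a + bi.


a = 12.5660*cos(-12°) = 12.5660*0.97815 = 12.2914
b = 12.5660*sin(-12°) = 12.5660*(-0.20791) = -2.6126

12.2914 - 2.6126i


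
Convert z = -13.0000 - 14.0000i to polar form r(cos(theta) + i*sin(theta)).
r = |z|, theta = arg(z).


r = sqrt(169+196) = sqrt(365) = 19.1050
theta = atan2(-14, -13) = -132.8789 degrees

r = 19.1050, theta = -132.8789 degrees


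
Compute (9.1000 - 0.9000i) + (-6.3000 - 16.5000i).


Real: 9.1 - 6.3 = 2.8
Imag: -0.9 - 16.5 = -17.4

2.8000 - 17.4000i


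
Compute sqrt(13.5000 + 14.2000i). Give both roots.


|z| = sqrt(182.25+201.64) = 19.5931
sqrt((|z|+a)/2) = sqrt((19.5931+13.5)/2) = sqrt(16.5466) = 4.0677
sqrt((|z|-a)/2) = sqrt((19.5931-13.5)/2) = sqrt(3.0466) = 1.7454

±(4.0677 + 1.7454i) i.e. 4.0677 + 1.7454i and -4.0677 - 1.7454i


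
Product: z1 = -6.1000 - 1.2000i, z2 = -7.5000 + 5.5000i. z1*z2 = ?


Real = -6.1*(-7.5) - (-1.2)*5.5 = 45.75 - (-6.6) = 52.35
Imag = -6.1*5.5 - (7.5)*(-1.2) = -33.55 + 9 = -24.55

52.3500 - 24.5500i


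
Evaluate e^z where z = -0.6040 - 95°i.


e^-0.6040 = 0.5466
cos(-95°) = -0.08716
sin(-95°) = -0.9962
Real = 0.5466*(-0.08716) = -0.0476
Imag = 0.5466*(-0.9962) = -0.5445

-0.0476 - 0.5445i


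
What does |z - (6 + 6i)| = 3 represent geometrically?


|z - z0| = r is a circle with center z0 and radius r.
Center = (6, 6), radius = 3

Circle with center (6, 6) and radius 3


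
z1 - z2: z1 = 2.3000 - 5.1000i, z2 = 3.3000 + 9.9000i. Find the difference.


Real: 2.3 - 3.3 = -1
Imag: -5.1 - 9.9 = -15

-1.0000 - 15.0000i


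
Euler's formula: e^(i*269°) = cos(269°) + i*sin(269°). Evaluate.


cos(269°) = -0.0175
sin(269°) = -0.9998

e^(i*269°) = -0.0175 - 0.9998i


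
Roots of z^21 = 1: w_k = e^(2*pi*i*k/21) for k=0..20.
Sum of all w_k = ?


The sum of all 21th roots of unity is 0.
Geometric series: (1 - w^21)/(1 - w) = (1-1)/(1-w) = 0 since w^21 = 1, w ≠ 1.
Alternatively: coefficient of z^20 in z^21 - 1 is 0.

0


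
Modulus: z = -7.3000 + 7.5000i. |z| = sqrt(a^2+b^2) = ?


|z| = sqrt((-7.3)^2 + 7.5^2) = sqrt(53.29 + 56.25) = sqrt(109.54) = 10.4661

|z| = 10.4661


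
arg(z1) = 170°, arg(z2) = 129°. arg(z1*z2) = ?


arg(z1*z2) = 170° + 129° = 299°
Normalized to (-180°, 180°]: -61°

-61°


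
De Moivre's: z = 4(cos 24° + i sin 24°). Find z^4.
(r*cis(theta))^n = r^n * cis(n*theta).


r^4 = 4^4 = 256
n*theta = 4*24° = 96° = 96° (mod 360)
a = 256*cos(96°) = -26.7593
b = 256*sin(96°) = 254.5976

256 cis(96°) = -26.7593 + 254.5976i


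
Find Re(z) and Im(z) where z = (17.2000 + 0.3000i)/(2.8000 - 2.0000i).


Multiply by conjugate: (17.2000 + 0.3000i)(2.8000 + 2.0000i) / (2.8^2 + (-2)^2)
Numerator real = 17.2*2.8 + 0.3*(-2) = 47.56
Numerator imag = 0.3*2.8 - 17.2*(-2) = 35.24
Denominator = 11.84
Re(z) = 47.56/11.84 = 4.0169
Im(z) = 35.24/11.84 = 2.9764

Re(z) = 4.0169, Im(z) = 2.9764


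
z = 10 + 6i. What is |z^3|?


|z| = sqrt(100+36) = sqrt(136) = 11.6619
|z^3| = |z|^3 = (sqrt(136))^3 = 136*sqrt(136)

|z^3| = 136*sqrt(136) ≈ 1586.0189


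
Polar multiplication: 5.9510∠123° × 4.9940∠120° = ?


r = 5.9510 * 4.9940 = 29.7193
theta = 123° + 120° = 243° = 243° (mod 360)

29.7193 cis(243°)


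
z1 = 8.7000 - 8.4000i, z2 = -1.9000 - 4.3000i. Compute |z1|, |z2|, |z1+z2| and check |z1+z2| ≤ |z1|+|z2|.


|z1| = sqrt(8.7^2 + (-8.4)^2) = sqrt(146.25) = 12.0934
|z2| = sqrt((-1.9)^2 + (-4.3)^2) = sqrt(22.1) = 4.7011
z1+z2 = 6.8000 - 12.7000i
|z1+z2| = sqrt(207.53) = 14.4059
|z1|+|z2| = 12.0934 + 4.7011 = 16.7945

|z1+z2| = 14.4059 ≤ |z1|+|z2| = 16.7945 (verified)


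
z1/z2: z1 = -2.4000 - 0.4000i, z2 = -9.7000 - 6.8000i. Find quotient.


Conjugate of z2 = -9.7000 + 6.8000i
Numerator: (-2.4000 - 0.4000i)(-9.7000 + 6.8000i) = 26.0000 - 12.4400i
Denominator: (-9.7)^2 + (-6.8)^2 = 140.33
Result = (26.0000 - 12.4400i)/140.33

0.1853 - 0.0886i


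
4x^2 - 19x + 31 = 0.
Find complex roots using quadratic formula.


disc = (-19)^2 - 4*4*31 = 361 - 496 = -135
sqrt(|disc|) = sqrt(135) = 11.6190
Real part = 19/(2*4) = 2.3750
Imag part = 11.6190/(2*4) = 1.4524

2.3750 ± 1.4524i


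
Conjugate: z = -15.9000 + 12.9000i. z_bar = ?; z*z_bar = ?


z_bar = -15.9000 - 12.9000i
z*z_bar = (-15.9)^2 + 12.9^2 = 252.81 + 166.41 = 419.22

z_bar = -15.9000 - 12.9000i, z*z_bar = 419.22


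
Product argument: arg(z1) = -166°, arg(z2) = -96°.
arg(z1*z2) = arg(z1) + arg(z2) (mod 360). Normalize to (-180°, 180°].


arg(z1*z2) = -166° - 96° = -262°
Normalized to (-180°, 180°]: 98°

98°


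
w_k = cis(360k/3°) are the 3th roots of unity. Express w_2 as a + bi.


Angle = 360*2/3 = 240°
a = cos(240°) = -0.5000
b = sin(240°) = -0.8660

-0.5000 - 0.8660i


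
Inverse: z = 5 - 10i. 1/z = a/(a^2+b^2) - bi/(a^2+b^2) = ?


|z|^2 = 25+100 = 125
1/z = (5 + 10i)/125

1/z = 0.0400 + 0.0800i


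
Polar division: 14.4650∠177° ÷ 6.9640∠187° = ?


r = 14.4650 / 6.9640 = 2.0771
theta = 177° - 187° = -10° = 350° (mod 360)

2.0771 cis(350°)


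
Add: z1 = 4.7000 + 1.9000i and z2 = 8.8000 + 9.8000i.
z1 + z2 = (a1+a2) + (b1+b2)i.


Real: 4.7 + 8.8 = 13.5
Imag: 1.9 + 9.8 = 11.7

13.5000 + 11.7000i


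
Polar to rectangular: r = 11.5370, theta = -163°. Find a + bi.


a = 11.5370*cos(-163°) = 11.5370*(-0.956305) = -11.0329
b = 11.5370*sin(-163°) = 11.5370*(-0.29237) = -3.3731

-11.0329 - 3.3731i


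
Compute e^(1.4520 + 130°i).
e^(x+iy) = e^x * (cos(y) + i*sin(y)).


e^1.4520 = 4.27165
cos(130°) = -0.6428
sin(130°) = 0.76604
Real = 4.27165*(-0.6428) = -2.7458
Imag = 4.27165*0.76604 = 3.2723

-2.7458 + 3.2723i


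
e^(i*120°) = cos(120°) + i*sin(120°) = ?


cos(120°) = -0.5000
sin(120°) = 0.8660

e^(i*120°) = -0.5000 + 0.8660i


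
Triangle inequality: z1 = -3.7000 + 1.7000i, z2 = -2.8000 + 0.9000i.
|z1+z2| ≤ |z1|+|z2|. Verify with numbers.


|z1| = sqrt((-3.7)^2 + 1.7^2) = sqrt(16.58) = 4.0719
|z2| = sqrt((-2.8)^2 + 0.9^2) = sqrt(8.65) = 2.9411
z1+z2 = -6.5000 + 2.6000i
|z1+z2| = sqrt(49.01) = 7.0007
|z1|+|z2| = 4.0719 + 2.9411 = 7.0130

|z1+z2| = 7.0007 ≤ |z1|+|z2| = 7.0130 (verified)


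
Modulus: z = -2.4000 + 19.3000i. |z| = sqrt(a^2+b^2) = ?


|z| = sqrt((-2.4)^2 + 19.3^2) = sqrt(5.76 + 372.49) = sqrt(378.25) = 19.4487

|z| = 19.4487


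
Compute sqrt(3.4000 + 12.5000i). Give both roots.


|z| = sqrt(11.56+156.25) = 12.9541
sqrt((|z|+a)/2) = sqrt((12.9541+3.4)/2) = sqrt(8.1771) = 2.8596
sqrt((|z|-a)/2) = sqrt((12.9541-3.4)/2) = sqrt(4.7771) = 2.1857

±(2.8596 + 2.1857i) i.e. 2.8596 + 2.1857i and -2.8596 - 2.1857i


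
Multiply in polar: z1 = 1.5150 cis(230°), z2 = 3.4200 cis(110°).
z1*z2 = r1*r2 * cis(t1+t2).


r = 1.5150 * 3.4200 = 5.1813
theta = 230° + 110° = 340° = 340° (mod 360)

5.1813 cis(340°)


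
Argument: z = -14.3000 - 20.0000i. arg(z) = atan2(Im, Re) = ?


Re = -14.3, Im = -20
arg = atan2(-20, -14.3) = -125.5648 degrees

arg(z) = -125.5648 degrees


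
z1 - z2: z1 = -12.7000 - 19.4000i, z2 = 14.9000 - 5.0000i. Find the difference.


Real: -12.7 - 14.9 = -27.6
Imag: -19.4 + 5 = -14.4

-27.6000 - 14.4000i


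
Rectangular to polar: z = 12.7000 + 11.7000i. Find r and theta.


r = sqrt(161.29+136.89) = sqrt(298.18) = 17.2679
theta = atan2(11.7, 12.7) = 42.6531 degrees

r = 17.2679, theta = 42.6531 degrees


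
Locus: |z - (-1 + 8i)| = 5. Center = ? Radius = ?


|z - z0| = r is a circle with center z0 and radius r.
Center = (-1, 8), radius = 5

Circle with center (-1, 8) and radius 5


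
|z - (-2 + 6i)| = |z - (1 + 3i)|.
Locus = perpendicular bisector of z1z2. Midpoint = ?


Equal distances means the locus is the perpendicular bisector of z1 and z2.
Midpoint = ((-2+1)/2, (6+3)/2) = (-0.5000, 4.5000)

Perpendicular bisector through (-0.5000, 4.5000)


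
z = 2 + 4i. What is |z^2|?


|z| = sqrt(4+16) = sqrt(20) = 4.4721
|z^2| = |z|^2 = (sqrt(20))^2 = 20

|z^2| = 20


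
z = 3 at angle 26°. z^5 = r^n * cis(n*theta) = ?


r^5 = 3^5 = 243
n*theta = 5*26° = 130° = 130° (mod 360)
a = 243*cos(130°) = -156.1974
b = 243*sin(130°) = 186.1488

243 cis(130°) = -156.1974 + 186.1488i


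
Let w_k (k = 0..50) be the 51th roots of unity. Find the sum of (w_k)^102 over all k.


The roots are w_k = w^k with w = e^(2*pi*i/51), and (w^k)^102 = (w^102)^k.
So S = 1 + u + u^2 + ... + u^(50) with u = w^102.
102 = 2*51 + 0, so 102 is a multiple of 51 and u = (w^51)^2 = 1.
Every one of the 51 terms equals 1: S = 51

S = 51


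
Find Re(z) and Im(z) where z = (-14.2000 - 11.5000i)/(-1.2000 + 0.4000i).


Multiply by conjugate: (-14.2000 - 11.5000i)(-1.2000 - 0.4000i) / ((-1.2)^2 + 0.4^2)
Numerator real = -14.2*(-1.2) - (11.5)*0.4 = 12.44
Numerator imag = -11.5*(-1.2) - (-14.2)*0.4 = 19.48
Denominator = 1.6
Re(z) = 12.44/1.6 = 7.7750
Im(z) = 19.48/1.6 = 12.1750

Re(z) = 7.7750, Im(z) = 12.1750


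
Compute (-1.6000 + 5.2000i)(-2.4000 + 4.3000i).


Real = -1.6*(-2.4) - 5.2*4.3 = 3.84 - 22.36 = -18.52
Imag = -1.6*4.3 - (2.4)*5.2 = -6.88 - (12.48) = -19.36

-18.5200 - 19.3600i


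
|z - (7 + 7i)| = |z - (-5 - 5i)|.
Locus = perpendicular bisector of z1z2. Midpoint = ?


Equal distances means the locus is the perpendicular bisector of z1 and z2.
Midpoint = ((7+(-5))/2, (7+(-5))/2) = (1.0000, 1.0000)

Perpendicular bisector through (1.0000, 1.0000)


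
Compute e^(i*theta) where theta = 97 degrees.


cos(97°) = -0.1219
sin(97°) = 0.9925

e^(i*97°) = -0.1219 + 0.9925i


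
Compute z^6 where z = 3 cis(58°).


r^6 = 3^6 = 729
n*theta = 6*58° = 348° = 348° (mod 360)
a = 729*cos(348°) = 713.0696
b = 729*sin(348°) = -151.5676

729 cis(348°) = 713.0696 - 151.5676i


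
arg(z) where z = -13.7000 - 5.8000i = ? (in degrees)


Re = -13.7, Im = -5.8
arg = atan2(-5.8, -13.7) = -157.0543 degrees

arg(z) = -157.0543 degrees


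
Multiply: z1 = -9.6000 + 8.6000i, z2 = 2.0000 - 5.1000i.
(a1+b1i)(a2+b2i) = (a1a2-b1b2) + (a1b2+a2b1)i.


Real = -9.6*2 - 8.6*(-5.1) = -19.2 - (-43.86) = 24.66
Imag = -9.6*(-5.1) + 2*8.6 = 48.96 + 17.2 = 66.16

24.6600 + 66.1600i


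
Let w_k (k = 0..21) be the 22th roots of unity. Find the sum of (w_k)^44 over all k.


The roots are w_k = w^k with w = e^(2*pi*i/22), and (w^k)^44 = (w^44)^k.
So S = 1 + u + u^2 + ... + u^(21) with u = w^44.
44 = 2*22 + 0, so 44 is a multiple of 22 and u = (w^22)^2 = 1.
Every one of the 22 terms equals 1: S = 22

S = 22


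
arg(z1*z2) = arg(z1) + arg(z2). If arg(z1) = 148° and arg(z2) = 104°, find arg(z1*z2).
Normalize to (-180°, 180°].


arg(z1*z2) = 148° + 104° = 252°
Normalized to (-180°, 180°]: -108°

-108°


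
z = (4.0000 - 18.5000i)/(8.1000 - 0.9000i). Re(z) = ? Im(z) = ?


Multiply by conjugate: (4.0000 - 18.5000i)(8.1000 + 0.9000i) / (8.1^2 + (-0.9)^2)
Numerator real = 4*8.1 - (18.5)*(-0.9) = 49.05
Numerator imag = -18.5*8.1 - 4*(-0.9) = -146.25
Denominator = 66.42
Re(z) = 49.05/66.42 = 0.7385
Im(z) = -146.25/66.42 = -2.2019

Re(z) = 0.7385, Im(z) = -2.2019


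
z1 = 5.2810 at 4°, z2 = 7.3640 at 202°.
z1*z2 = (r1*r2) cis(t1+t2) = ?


r = 5.2810 * 7.3640 = 38.8893
theta = 4° + 202° = 206° = 206° (mod 360)

38.8893 cis(206°)


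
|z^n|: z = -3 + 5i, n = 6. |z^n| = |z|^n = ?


|z| = sqrt(9+25) = sqrt(34) = 5.8310
|z^6| = |z|^6 = (sqrt(34))^6 = 34^3 = 39304

|z^6| = 39304


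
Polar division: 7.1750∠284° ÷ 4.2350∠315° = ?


r = 7.1750 / 4.2350 = 1.6942
theta = 284° - 315° = -31° = 329° (mod 360)

1.6942 cis(329°)


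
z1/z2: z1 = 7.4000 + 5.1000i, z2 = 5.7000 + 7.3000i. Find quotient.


Conjugate of z2 = 5.7000 - 7.3000i
Numerator: (7.4000 + 5.1000i)(5.7000 - 7.3000i) = 79.4100 - 24.9500i
Denominator: 5.7^2 + 7.3^2 = 85.78
Result = (79.4100 - 24.9500i)/85.78

0.9257 - 0.2909i


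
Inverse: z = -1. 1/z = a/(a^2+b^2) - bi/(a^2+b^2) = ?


|z|^2 = 1+0 = 1
1/z = (-1 - 0i)/1

1/z = -1.0000 + 0i


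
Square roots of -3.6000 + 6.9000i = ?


|z| = sqrt(12.96+47.61) = 7.7827
sqrt((|z|+a)/2) = sqrt((7.7827+(-3.6))/2) = sqrt(2.0913) = 1.4461
sqrt((|z|-a)/2) = sqrt((7.7827-(-3.6))/2) = sqrt(5.6913) = 2.3857

±(1.4461 + 2.3857i) i.e. 1.4461 + 2.3857i and -1.4461 - 2.3857i


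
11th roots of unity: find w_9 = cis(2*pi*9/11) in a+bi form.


Angle = 360*9/11 = 294.5455°
a = cos(294.5455°) = 0.4154
b = sin(294.5455°) = -0.9096

0.4154 - 0.9096i


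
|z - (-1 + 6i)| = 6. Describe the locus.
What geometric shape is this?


|z - z0| = r is a circle with center z0 and radius r.
Center = (-1, 6), radius = 6

Circle with center (-1, 6) and radius 6


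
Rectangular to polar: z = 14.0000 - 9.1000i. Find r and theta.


r = sqrt(196+82.81) = sqrt(278.81) = 16.6976
theta = atan2(-9.1, 14) = -33.0239 degrees

r = 16.6976, theta = -33.0239 degrees


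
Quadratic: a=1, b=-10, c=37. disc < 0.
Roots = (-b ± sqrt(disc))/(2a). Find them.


disc = (-10)^2 - 4*1*37 = 100 - 148 = -48
sqrt(|disc|) = sqrt(48) = 6.9282
Real part = 10/(2*1) = 5.0000
Imag part = 6.9282/(2*1) = 3.4641

5.0000 ± 3.4641i


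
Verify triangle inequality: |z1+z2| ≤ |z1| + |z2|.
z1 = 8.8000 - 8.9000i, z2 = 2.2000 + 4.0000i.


|z1| = sqrt(8.8^2 + (-8.9)^2) = sqrt(156.65) = 12.5160
|z2| = sqrt(2.2^2 + 4^2) = sqrt(20.84) = 4.5651
z1+z2 = 11.0000 - 4.9000i
|z1+z2| = sqrt(145.01) = 12.0420
|z1|+|z2| = 12.5160 + 4.5651 = 17.0811

|z1+z2| = 12.0420 ≤ |z1|+|z2| = 17.0811 (verified)


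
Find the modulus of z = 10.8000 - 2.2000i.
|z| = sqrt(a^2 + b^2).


|z| = sqrt(10.8^2 + (-2.2)^2) = sqrt(116.64 + 4.84) = sqrt(121.48) = 11.0218

|z| = 11.0218


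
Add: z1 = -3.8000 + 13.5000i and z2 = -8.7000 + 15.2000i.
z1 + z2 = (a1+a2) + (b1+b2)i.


Real: -3.8 - 8.7 = -12.5
Imag: 13.5 + 15.2 = 28.7

-12.5000 + 28.7000i


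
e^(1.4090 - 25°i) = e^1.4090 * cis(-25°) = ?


e^1.4090 = 4.0919
cos(-25°) = 0.9063
sin(-25°) = -0.42262
Real = 4.0919*0.9063 = 3.7085
Imag = 4.0919*(-0.42262) = -1.7293

3.7085 - 1.7293i


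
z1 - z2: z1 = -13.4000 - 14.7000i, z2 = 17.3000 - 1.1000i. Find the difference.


Real: -13.4 - 17.3 = -30.7
Imag: -14.7 + 1.1 = -13.6

-30.7000 - 13.6000i


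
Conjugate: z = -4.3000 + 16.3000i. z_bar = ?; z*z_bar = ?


z_bar = -4.3000 - 16.3000i
z*z_bar = (-4.3)^2 + 16.3^2 = 18.49 + 265.69 = 284.18

z_bar = -4.3000 - 16.3000i, z*z_bar = 284.18


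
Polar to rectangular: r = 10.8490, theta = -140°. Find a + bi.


a = 10.8490*cos(-140°) = 10.8490*(-0.76604) = -8.3108
b = 10.8490*sin(-140°) = 10.8490*(-0.64279) = -6.9736

-8.3108 - 6.9736i


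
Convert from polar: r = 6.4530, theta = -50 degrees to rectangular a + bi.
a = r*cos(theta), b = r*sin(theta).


a = 6.4530*cos(-50°) = 6.4530*0.64279 = 4.1479
b = 6.4530*sin(-50°) = 6.4530*(-0.76604) = -4.9433

4.1479 - 4.9433i


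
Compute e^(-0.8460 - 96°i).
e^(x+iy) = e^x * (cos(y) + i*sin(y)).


e^-0.8460 = 0.42913
cos(-96°) = -0.10453
sin(-96°) = -0.9945
Real = 0.42913*(-0.10453) = -0.0449
Imag = 0.42913*(-0.9945) = -0.4268

-0.0449 - 0.4268i


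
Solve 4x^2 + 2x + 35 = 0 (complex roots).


disc = 2^2 - 4*4*35 = 4 - 560 = -556
sqrt(|disc|) = sqrt(556) = 23.5797
Real part = -2/(2*4) = -0.2500
Imag part = 23.5797/(2*4) = 2.9475

-0.2500 ± 2.9475i


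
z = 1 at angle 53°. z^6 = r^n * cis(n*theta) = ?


r^6 = 1^6 = 1
n*theta = 6*53° = 318° = 318° (mod 360)
a = 1*cos(318°) = 0.7431
b = 1*sin(318°) = -0.6691

1 cis(318°) = 0.7431 - 0.6691i


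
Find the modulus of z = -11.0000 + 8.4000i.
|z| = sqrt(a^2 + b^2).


|z| = sqrt((-11)^2 + 8.4^2) = sqrt(121 + 70.56) = sqrt(191.56) = 13.8405

|z| = 13.8405


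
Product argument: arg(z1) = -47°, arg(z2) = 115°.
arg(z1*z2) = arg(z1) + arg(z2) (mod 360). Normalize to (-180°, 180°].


arg(z1*z2) = -47° + 115° = 68°
Normalized to (-180°, 180°]: 68°

68°


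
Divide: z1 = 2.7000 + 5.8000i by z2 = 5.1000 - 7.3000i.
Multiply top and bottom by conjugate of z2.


Conjugate of z2 = 5.1000 + 7.3000i
Numerator: (2.7000 + 5.8000i)(5.1000 + 7.3000i) = -28.5700 + 49.2900i
Denominator: 5.1^2 + (-7.3)^2 = 79.3
Result = (-28.5700 + 49.2900i)/79.3

-0.3603 + 0.6216i


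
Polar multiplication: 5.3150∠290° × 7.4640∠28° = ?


r = 5.3150 * 7.4640 = 39.6712
theta = 290° + 28° = 318° = 318° (mod 360)

39.6712 cis(318°)


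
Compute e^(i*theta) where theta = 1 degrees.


cos(1°) = 0.9998
sin(1°) = 0.0175

e^(i*1°) = 0.9998 + 0.0175i


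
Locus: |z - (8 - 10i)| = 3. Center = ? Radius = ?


|z - z0| = r is a circle with center z0 and radius r.
Center = (8, -10), radius = 3

Circle with center (8, -10) and radius 3


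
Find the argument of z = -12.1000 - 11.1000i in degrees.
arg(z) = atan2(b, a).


Re = -12.1, Im = -11.1
arg = atan2(-11.1, -12.1) = -137.4681 degrees

arg(z) = -137.4681 degrees


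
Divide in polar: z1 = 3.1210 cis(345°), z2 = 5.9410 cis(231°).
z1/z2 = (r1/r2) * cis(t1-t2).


r = 3.1210 / 5.9410 = 0.5253
theta = 345° - 231° = 114° = 114° (mod 360)

0.5253 cis(114°)


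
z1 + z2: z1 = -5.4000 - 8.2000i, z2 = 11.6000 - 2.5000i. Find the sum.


Real: -5.4 + 11.6 = 6.2
Imag: -8.2 - 2.5 = -10.7

6.2000 - 10.7000i


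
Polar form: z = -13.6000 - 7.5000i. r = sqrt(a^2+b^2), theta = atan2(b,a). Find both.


r = sqrt(184.96+56.25) = sqrt(241.21) = 15.5309
theta = atan2(-7.5, -13.6) = -151.1246 degrees

r = 15.5309, theta = -151.1246 degrees


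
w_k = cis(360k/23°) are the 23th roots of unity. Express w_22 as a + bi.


Angle = 360*22/23 = 344.3478°
a = cos(344.3478°) = 0.9629
b = sin(344.3478°) = -0.2698

0.9629 - 0.2698i


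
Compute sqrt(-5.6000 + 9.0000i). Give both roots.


|z| = sqrt(31.36+81) = 10.6000
sqrt((|z|+a)/2) = sqrt((10.6000+(-5.6))/2) = sqrt(2.5000) = 1.5811
sqrt((|z|-a)/2) = sqrt((10.6000-(-5.6))/2) = sqrt(8.1000) = 2.8460

±(1.5811 + 2.8460i) i.e. 1.5811 + 2.8460i and -1.5811 - 2.8460i


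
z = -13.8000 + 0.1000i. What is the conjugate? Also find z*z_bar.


z_bar = -13.8000 - 0.1000i
z*z_bar = (-13.8)^2 + 0.1^2 = 190.44 + 0.01 = 190.45

z_bar = -13.8000 - 0.1000i, z*z_bar = 190.45


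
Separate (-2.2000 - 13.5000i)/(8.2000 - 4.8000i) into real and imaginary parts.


Multiply by conjugate: (-2.2000 - 13.5000i)(8.2000 + 4.8000i) / (8.2^2 + (-4.8)^2)
Numerator real = -2.2*8.2 - (13.5)*(-4.8) = 46.76
Numerator imag = -13.5*8.2 - (-2.2)*(-4.8) = -121.26
Denominator = 90.28
Re(z) = 46.76/90.28 = 0.5179
Im(z) = -121.26/90.28 = -1.3432

Re(z) = 0.5179, Im(z) = -1.3432


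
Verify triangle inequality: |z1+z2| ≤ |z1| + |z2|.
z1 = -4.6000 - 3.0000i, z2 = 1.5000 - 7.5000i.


|z1| = sqrt((-4.6)^2 + (-3)^2) = sqrt(30.16) = 5.4918
|z2| = sqrt(1.5^2 + (-7.5)^2) = sqrt(58.5) = 7.6485
z1+z2 = -3.1000 - 10.5000i
|z1+z2| = sqrt(119.86) = 10.9481
|z1|+|z2| = 5.4918 + 7.6485 = 13.1403

|z1+z2| = 10.9481 ≤ |z1|+|z2| = 13.1403 (verified)


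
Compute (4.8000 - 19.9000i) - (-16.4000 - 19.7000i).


Real: 4.8 + 16.4 = 21.2
Imag: -19.9 + 19.7 = -0.2

21.2000 - 0.2000i


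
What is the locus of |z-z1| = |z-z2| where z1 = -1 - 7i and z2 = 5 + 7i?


Equal distances means the locus is the perpendicular bisector of z1 and z2.
Midpoint = ((-1+5)/2, (-7+7)/2) = (2.0000, 0)

Perpendicular bisector through (2.0000, 0)


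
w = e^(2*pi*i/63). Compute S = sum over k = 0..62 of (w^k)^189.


The roots are w_k = w^k with w = e^(2*pi*i/63), and (w^k)^189 = (w^189)^k.
So S = 1 + u + u^2 + ... + u^(62) with u = w^189.
189 = 3*63 + 0, so 189 is a multiple of 63 and u = (w^63)^3 = 1.
Every one of the 63 terms equals 1: S = 63

S = 63


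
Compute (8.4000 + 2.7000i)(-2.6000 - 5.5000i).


Real = 8.4*(-2.6) - 2.7*(-5.5) = -21.84 - (-14.85) = -6.99
Imag = 8.4*(-5.5) - (2.6)*2.7 = -46.2 - (7.02) = -53.22

-6.9900 - 53.2200i


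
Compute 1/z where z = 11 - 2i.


|z|^2 = 121+4 = 125
1/z = (11 + 2i)/125

1/z = 0.0880 + 0.0160i


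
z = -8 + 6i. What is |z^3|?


|z| = sqrt(64+36) = sqrt(100) = 10
|z^3| = |z|^3 = 10^3 = 1000

|z^3| = 1000


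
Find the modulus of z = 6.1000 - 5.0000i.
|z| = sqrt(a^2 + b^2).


|z| = sqrt(6.1^2 + (-5)^2) = sqrt(37.21 + 25) = sqrt(62.21) = 7.8873

|z| = 7.8873


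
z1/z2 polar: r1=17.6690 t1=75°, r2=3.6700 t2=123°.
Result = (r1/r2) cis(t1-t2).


r = 17.6690 / 3.6700 = 4.8144
theta = 75° - 123° = -48° = 312° (mod 360)

4.8144 cis(312°)


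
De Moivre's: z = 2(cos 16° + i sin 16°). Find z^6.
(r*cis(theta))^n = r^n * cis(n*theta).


r^6 = 2^6 = 64
n*theta = 6*16° = 96° = 96° (mod 360)
a = 64*cos(96°) = -6.6898
b = 64*sin(96°) = 63.6494

64 cis(96°) = -6.6898 + 63.6494i


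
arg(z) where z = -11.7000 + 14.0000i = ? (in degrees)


Re = -11.7, Im = 14
arg = atan2(14, -11.7) = 129.8860 degrees

arg(z) = 129.8860 degrees


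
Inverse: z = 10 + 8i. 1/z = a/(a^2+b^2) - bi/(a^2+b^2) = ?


|z|^2 = 100+64 = 164
1/z = (10 - 8i)/164

1/z = 0.0610 - 0.0488i


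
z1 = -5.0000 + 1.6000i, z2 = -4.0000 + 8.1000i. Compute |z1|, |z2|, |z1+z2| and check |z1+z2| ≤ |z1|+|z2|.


|z1| = sqrt((-5)^2 + 1.6^2) = sqrt(27.56) = 5.2498
|z2| = sqrt((-4)^2 + 8.1^2) = sqrt(81.61) = 9.0338
z1+z2 = -9.0000 + 9.7000i
|z1+z2| = sqrt(175.09) = 13.2322
|z1|+|z2| = 5.2498 + 9.0338 = 14.2836

|z1+z2| = 13.2322 ≤ |z1|+|z2| = 14.2836 (verified)


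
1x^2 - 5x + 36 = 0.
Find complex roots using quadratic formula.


disc = (-5)^2 - 4*1*36 = 25 - 144 = -119
sqrt(|disc|) = sqrt(119) = 10.9087
Real part = 5/(2*1) = 2.5000
Imag part = 10.9087/(2*1) = 5.4544

2.5000 ± 5.4544i


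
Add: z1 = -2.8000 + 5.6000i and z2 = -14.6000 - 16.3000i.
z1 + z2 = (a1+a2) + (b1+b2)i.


Real: -2.8 - 14.6 = -17.4
Imag: 5.6 - 16.3 = -10.7

-17.4000 - 10.7000i


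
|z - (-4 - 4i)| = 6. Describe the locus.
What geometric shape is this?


|z - z0| = r is a circle with center z0 and radius r.
Center = (-4, -4), radius = 6

Circle with center (-4, -4) and radius 6


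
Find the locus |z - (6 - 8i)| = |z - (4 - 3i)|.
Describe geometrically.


Equal distances means the locus is the perpendicular bisector of z1 and z2.
Midpoint = ((6+4)/2, (-8+(-3))/2) = (5.0000, -5.5000)

Perpendicular bisector through (5.0000, -5.5000)


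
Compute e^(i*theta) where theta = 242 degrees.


cos(242°) = -0.4695
sin(242°) = -0.8829

e^(i*242°) = -0.4695 - 0.8829i


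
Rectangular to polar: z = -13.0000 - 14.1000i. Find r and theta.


r = sqrt(169+198.81) = sqrt(367.81) = 19.1784
theta = atan2(-14.1, -13) = -132.6756 degrees

r = 19.1784, theta = -132.6756 degrees


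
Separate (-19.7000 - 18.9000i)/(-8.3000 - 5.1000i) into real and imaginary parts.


Multiply by conjugate: (-19.7000 - 18.9000i)(-8.3000 + 5.1000i) / ((-8.3)^2 + (-5.1)^2)
Numerator real = -19.7*(-8.3) - (18.9)*(-5.1) = 259.9
Numerator imag = -18.9*(-8.3) - (-19.7)*(-5.1) = 56.4
Denominator = 94.9
Re(z) = 259.9/94.9 = 2.7387
Im(z) = 56.4/94.9 = 0.5943

Re(z) = 2.7387, Im(z) = 0.5943


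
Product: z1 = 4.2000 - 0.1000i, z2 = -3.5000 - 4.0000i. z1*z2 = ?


Real = 4.2*(-3.5) - (-0.1)*(-4) = -14.7 - 0.4 = -15.1
Imag = 4.2*(-4) - (3.5)*(-0.1) = -16.8 + 0.35 = -16.45

-15.1000 - 16.4500i


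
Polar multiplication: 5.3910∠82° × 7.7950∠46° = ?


r = 5.3910 * 7.7950 = 42.0228
theta = 82° + 46° = 128° = 128° (mod 360)

42.0228 cis(128°)


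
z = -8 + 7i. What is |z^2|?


|z| = sqrt(64+49) = sqrt(113) = 10.6301
|z^2| = |z|^2 = (sqrt(113))^2 = 113

|z^2| = 113


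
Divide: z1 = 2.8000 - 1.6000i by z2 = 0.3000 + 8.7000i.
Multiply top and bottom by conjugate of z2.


Conjugate of z2 = 0.3000 - 8.7000i
Numerator: (2.8000 - 1.6000i)(0.3000 - 8.7000i) = -13.0800 - 24.8400i
Denominator: 0.3^2 + 8.7^2 = 75.78
Result = (-13.0800 - 24.8400i)/75.78

-0.1726 - 0.3278i


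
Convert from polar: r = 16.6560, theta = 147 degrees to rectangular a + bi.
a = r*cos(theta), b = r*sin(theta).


a = 16.6560*cos(147°) = 16.6560*(-0.83867) = -13.9689
b = 16.6560*sin(147°) = 16.6560*0.54464 = 9.0715

-13.9689 + 9.0715i


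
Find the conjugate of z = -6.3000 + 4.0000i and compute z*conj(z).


z_bar = -6.3000 - 4.0000i
z*z_bar = (-6.3)^2 + 4^2 = 39.69 + 16 = 55.69

z_bar = -6.3000 - 4.0000i, z*z_bar = 55.69


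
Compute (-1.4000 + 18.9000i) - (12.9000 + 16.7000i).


Real: -1.4 - 12.9 = -14.3
Imag: 18.9 - 16.7 = 2.2

-14.3000 + 2.2000i


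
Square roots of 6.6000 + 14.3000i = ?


|z| = sqrt(43.56+204.49) = 15.7496
sqrt((|z|+a)/2) = sqrt((15.7496+6.6)/2) = sqrt(11.1748) = 3.3429
sqrt((|z|-a)/2) = sqrt((15.7496-6.6)/2) = sqrt(4.5748) = 2.1389

±(3.3429 + 2.1389i) i.e. 3.3429 + 2.1389i and -3.3429 - 2.1389i


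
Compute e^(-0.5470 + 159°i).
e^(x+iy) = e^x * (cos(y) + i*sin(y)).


e^-0.5470 = 0.57868
cos(159°) = -0.93358
sin(159°) = 0.3584
Real = 0.57868*(-0.93358) = -0.5402
Imag = 0.57868*0.3584 = 0.2074

-0.5402 + 0.2074i


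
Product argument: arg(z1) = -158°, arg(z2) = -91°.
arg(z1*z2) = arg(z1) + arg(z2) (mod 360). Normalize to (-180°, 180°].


arg(z1*z2) = -158° - 91° = -249°
Normalized to (-180°, 180°]: 111°

111°


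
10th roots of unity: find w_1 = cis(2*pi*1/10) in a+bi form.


Angle = 360*1/10 = 36°
a = cos(36°) = 0.8090
b = sin(36°) = 0.5878

0.8090 + 0.5878i


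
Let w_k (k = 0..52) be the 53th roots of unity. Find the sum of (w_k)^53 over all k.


The roots are w_k = w^k with w = e^(2*pi*i/53), and (w^k)^53 = (w^53)^k.
So S = 1 + u + u^2 + ... + u^(52) with u = w^53.
53 = 1*53 + 0, so 53 is a multiple of 53 and u = (w^53)^1 = 1.
Every one of the 53 terms equals 1: S = 53

S = 53


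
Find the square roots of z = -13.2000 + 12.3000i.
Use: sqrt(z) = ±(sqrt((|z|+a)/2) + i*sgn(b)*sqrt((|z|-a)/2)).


|z| = sqrt(174.24+151.29) = 18.0424
sqrt((|z|+a)/2) = sqrt((18.0424+(-13.2))/2) = sqrt(2.4212) = 1.5560
sqrt((|z|-a)/2) = sqrt((18.0424-(-13.2))/2) = sqrt(15.6212) = 3.9524

±(1.5560 + 3.9524i) i.e. 1.5560 + 3.9524i and -1.5560 - 3.9524i


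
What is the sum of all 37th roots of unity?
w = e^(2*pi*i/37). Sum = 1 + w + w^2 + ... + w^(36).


The sum of all 37th roots of unity is 0.
Geometric series: (1 - w^37)/(1 - w) = (1-1)/(1-w) = 0 since w^37 = 1, w ≠ 1.
Alternatively: coefficient of z^36 in z^37 - 1 is 0.

0


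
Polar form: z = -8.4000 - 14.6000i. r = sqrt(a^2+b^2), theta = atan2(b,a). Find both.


r = sqrt(70.56+213.16) = sqrt(283.72) = 16.8440
theta = atan2(-14.6, -8.4) = -119.9136 degrees

r = 16.8440, theta = -119.9136 degrees


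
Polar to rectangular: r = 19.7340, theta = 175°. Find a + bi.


a = 19.7340*cos(175°) = 19.7340*(-0.996195) = -19.6589
b = 19.7340*sin(175°) = 19.7340*0.087156 = 1.7199

-19.6589 + 1.7199i


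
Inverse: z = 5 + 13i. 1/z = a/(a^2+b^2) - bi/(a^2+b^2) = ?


|z|^2 = 25+169 = 194
1/z = (5 - 13i)/194

1/z = 0.0258 - 0.0670i


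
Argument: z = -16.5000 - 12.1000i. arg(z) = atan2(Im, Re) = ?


Re = -16.5, Im = -12.1
arg = atan2(-12.1, -16.5) = -143.7462 degrees

arg(z) = -143.7462 degrees


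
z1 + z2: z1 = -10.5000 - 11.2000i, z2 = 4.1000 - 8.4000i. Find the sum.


Real: -10.5 + 4.1 = -6.4
Imag: -11.2 - 8.4 = -19.6

-6.4000 - 19.6000i


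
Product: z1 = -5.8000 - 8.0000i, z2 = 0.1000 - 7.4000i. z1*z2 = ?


Real = -5.8*0.1 - (-8)*(-7.4) = -0.58 - 59.2 = -59.78
Imag = -5.8*(-7.4) + 0.1*(-8) = 42.92 - (0.8) = 42.12

-59.7800 + 42.1200i


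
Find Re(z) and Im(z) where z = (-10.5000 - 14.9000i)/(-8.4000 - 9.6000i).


Multiply by conjugate: (-10.5000 - 14.9000i)(-8.4000 + 9.6000i) / ((-8.4)^2 + (-9.6)^2)
Numerator real = -10.5*(-8.4) - (14.9)*(-9.6) = 231.24
Numerator imag = -14.9*(-8.4) - (-10.5)*(-9.6) = 24.36
Denominator = 162.72
Re(z) = 231.24/162.72 = 1.4211
Im(z) = 24.36/162.72 = 0.1497

Re(z) = 1.4211, Im(z) = 0.1497


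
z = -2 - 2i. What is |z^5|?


|z| = sqrt(4+4) = sqrt(8) = 2.8284
|z^5| = |z|^5 = (sqrt(8))^5 = 8^2 * sqrt(8) = 64*sqrt(8)

|z^5| = 64*sqrt(8) ≈ 181.0193


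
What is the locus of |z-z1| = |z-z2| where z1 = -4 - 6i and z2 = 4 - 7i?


Equal distances means the locus is the perpendicular bisector of z1 and z2.
Midpoint = ((-4+4)/2, (-6+(-7))/2) = (0, -6.5000)

Perpendicular bisector through (0, -6.5000)


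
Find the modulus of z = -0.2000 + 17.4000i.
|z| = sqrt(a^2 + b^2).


|z| = sqrt((-0.2)^2 + 17.4^2) = sqrt(0.04 + 302.76) = sqrt(302.8) = 17.4011

|z| = 17.4011


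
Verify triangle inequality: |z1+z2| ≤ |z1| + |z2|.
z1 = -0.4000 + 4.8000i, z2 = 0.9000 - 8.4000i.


|z1| = sqrt((-0.4)^2 + 4.8^2) = sqrt(23.2) = 4.8166
|z2| = sqrt(0.9^2 + (-8.4)^2) = sqrt(71.37) = 8.4481
z1+z2 = 0.5000 - 3.6000i
|z1+z2| = sqrt(13.21) = 3.6346
|z1|+|z2| = 4.8166 + 8.4481 = 13.2647

|z1+z2| = 3.6346 ≤ |z1|+|z2| = 13.2647 (verified)


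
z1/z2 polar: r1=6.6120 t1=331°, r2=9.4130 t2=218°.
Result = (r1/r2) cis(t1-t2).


r = 6.6120 / 9.4130 = 0.7024
theta = 331° - 218° = 113° = 113° (mod 360)

0.7024 cis(113°)


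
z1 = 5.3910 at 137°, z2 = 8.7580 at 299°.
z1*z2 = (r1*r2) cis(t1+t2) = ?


r = 5.3910 * 8.7580 = 47.2144
theta = 137° + 299° = 436° = 76° (mod 360)

47.2144 cis(76°)


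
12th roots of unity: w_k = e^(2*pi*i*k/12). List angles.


The 12th roots of unity are cis(360k/12°) for k=0..11
Angle step = 360/12 = 30°
Primitive root: cis(30°)
Primitive root = 0.8660 + 0.5000i

12 roots at angles: 0°, 30°, 60°, 90°, 120°, 150°, 180°, 210°, 240°, 270°, 300°, 330°


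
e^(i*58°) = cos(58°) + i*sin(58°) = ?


cos(58°) = 0.5299
sin(58°) = 0.8480

e^(i*58°) = 0.5299 + 0.8480i


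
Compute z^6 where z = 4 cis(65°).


r^6 = 4^6 = 4096
n*theta = 6*65° = 390° = 30° (mod 360)
a = 4096*cos(30°) = 3547.2401
b = 4096*sin(30°) = 2048.0000

4096 cis(30°) = 3547.2401 + 2048.0000i


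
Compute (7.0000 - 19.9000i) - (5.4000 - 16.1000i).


Real: 7 - 5.4 = 1.6
Imag: -19.9 + 16.1 = -3.8

1.6000 - 3.8000i


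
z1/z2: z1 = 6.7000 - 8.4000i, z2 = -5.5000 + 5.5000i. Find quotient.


Conjugate of z2 = -5.5000 - 5.5000i
Numerator: (6.7000 - 8.4000i)(-5.5000 - 5.5000i) = -83.0500 + 9.3500i
Denominator: (-5.5)^2 + 5.5^2 = 60.5
Result = (-83.0500 + 9.3500i)/60.5

-1.3727 + 0.1545i
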